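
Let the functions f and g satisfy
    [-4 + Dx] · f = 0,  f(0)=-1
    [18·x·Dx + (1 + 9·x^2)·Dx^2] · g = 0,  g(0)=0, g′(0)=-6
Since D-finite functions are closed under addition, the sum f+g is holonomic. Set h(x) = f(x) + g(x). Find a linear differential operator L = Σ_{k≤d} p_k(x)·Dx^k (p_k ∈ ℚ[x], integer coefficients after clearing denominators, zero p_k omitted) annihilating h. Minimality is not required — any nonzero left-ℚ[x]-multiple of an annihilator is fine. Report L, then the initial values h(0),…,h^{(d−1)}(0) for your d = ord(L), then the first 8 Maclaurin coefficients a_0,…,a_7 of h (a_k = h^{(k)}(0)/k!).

L = (36 - 144·x - 972·x^2 - 1296·x^3)·Dx + (-17 + 99·x^2 - 648·x^4)·Dx^2 + (2 + 9·x + 36·x^2 + 81·x^3 + 162·x^4)·Dx^3  (order 3).
h: a_k = -1, -10, -8, 22/3, -32/3, -1586/15, -256/45, 195806/315, …
ICs: h(0) = -1, h′(0) = -10, h′′(0) = -16.

f: a_k = -1, -4, -8, -32/3, -32/3, -128/15, -256/45, -1024/315, …
g: a_k = 0, -6, 0, 18, 0, -486/5, 0, 4374/7, …
Weyl lclm of L_f,L_g ⇒ L₀ (ord ≤ 3).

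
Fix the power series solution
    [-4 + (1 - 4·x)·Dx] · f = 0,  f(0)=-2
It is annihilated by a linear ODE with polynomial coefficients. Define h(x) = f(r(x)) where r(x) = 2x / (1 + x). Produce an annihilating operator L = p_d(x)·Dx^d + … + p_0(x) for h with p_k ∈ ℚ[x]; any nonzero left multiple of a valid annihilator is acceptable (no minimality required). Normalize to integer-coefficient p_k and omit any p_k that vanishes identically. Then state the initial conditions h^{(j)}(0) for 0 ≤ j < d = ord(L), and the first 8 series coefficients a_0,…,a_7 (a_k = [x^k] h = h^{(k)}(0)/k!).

L = 8 + (-1 + 6·x + 7·x^2)·Dx  (order 1).
h: a_k = -2, -16, -112, -784, -5488, -38416, -268912, -1882384, …
ICs: h(0) = -2.

f: a_k = -2, -8, -32, -128, -512, -2048, -8192, -32768, …
h₀=f(r): pull back L_f along r ⇒ L₀.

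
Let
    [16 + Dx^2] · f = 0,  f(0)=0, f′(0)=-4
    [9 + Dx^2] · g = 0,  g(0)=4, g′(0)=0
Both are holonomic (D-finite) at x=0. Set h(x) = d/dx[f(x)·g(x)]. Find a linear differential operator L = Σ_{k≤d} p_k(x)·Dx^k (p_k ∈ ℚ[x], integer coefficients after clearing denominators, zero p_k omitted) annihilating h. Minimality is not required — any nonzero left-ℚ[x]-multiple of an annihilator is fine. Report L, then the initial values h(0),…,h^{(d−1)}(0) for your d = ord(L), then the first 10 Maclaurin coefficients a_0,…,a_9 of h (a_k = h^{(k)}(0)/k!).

L = 49 + 50·Dx^2 + Dx^4  (order 4).
h: a_k = -16, 0, 344, 0, -4202/3, 0, 102943/45, 0, -5044201/2520, 0, …
ICs: h(0) = -16, h′(0) = 0, h′′(0) = 688, h′′′(0) = 0.

f: a_k = 0, -4, 0, 32/3, 0, -128/15, 0, 1024/315, 0, -2048/2835, …
g: a_k = 4, 0, -18, 0, 27/2, 0, -81/20, 0, 729/1120, 0, …
h₀=f·g: eliminate ⇒ L₀, order ≤ 2·2.
h₀' ⇒ L via d/dx closure of L₀.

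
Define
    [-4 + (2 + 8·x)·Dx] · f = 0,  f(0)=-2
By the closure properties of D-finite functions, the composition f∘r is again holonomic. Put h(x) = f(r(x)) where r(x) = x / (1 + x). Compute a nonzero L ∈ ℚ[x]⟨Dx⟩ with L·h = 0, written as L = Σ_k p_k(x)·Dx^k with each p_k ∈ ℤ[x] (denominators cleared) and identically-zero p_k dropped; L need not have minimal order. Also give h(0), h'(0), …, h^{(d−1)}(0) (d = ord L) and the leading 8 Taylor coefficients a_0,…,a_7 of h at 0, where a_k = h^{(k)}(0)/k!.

f: a_k = -2, -4, 4, -8, 20, -56, 168, -528, …
Substitute x→r, Dx→(1/r')Dx; clear ⇒ L₀.
L = -2 + (1 + 6·x + 5·x^2)·Dx  (order 1).
h: a_k = -2, -4, 8, -20, 60, -204, 752, -2924, …
ICs: h(0) = -2.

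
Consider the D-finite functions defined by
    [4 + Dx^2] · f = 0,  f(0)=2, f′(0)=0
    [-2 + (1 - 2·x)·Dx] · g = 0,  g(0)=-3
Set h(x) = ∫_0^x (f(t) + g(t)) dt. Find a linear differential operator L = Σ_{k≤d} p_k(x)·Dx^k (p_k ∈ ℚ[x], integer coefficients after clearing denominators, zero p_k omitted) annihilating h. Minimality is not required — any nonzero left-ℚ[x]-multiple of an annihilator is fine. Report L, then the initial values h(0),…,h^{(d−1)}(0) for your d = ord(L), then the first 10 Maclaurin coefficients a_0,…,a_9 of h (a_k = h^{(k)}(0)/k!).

L = (-56 + 32·x - 32·x^2)·Dx + (12 - 40·x + 48·x^2 - 32·x^3)·Dx^2 + (-14 + 8·x - 8·x^2)·Dx^3 + (3 - 10·x + 12·x^2 - 8·x^3)·Dx^4  (order 4).
h: a_k = 0, -1, -3, -16/3, -6, -28/3, -16, -8648/315, -48, -241916/2835, …
ICs: h(0) = 0, h′(0) = -1, h′′(0) = -6, h′′′(0) = -32.

f: a_k = 2, 0, -4, 0, 4/3, 0, -8/45, 0, 4/315, 0, …
g: a_k = -3, -6, -12, -24, -48, -96, -192, -384, -768, -1536, …
L₀ := lclm(L_f,L_g); ord L₀ ≤ 2+1.
h=∫h₀ ⇒ L = L₀·Dx.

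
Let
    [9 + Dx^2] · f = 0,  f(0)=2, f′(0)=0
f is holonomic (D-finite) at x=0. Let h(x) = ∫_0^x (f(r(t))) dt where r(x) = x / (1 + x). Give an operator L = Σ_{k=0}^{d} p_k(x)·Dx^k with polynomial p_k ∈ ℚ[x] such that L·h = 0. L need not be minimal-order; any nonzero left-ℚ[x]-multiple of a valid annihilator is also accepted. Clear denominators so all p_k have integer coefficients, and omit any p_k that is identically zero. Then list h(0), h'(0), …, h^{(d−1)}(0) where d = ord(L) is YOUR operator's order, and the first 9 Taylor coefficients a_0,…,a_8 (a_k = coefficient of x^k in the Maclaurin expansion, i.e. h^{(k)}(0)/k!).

f: a_k = 2, 0, -9, 0, 27/4, 0, -81/40, 0, 729/2240, …
Change of var in L_f (x↦r) gives L₀.
Integrate: L := L₀·Dx.
L = 9·Dx + (2 + 6·x + 6·x^2 + 2·x^3)·Dx^2 + (1 + 4·x + 6·x^2 + 4·x^3 + x^4)·Dx^3  (order 3).
h: a_k = 0, 2, 0, -3, 9/2, -81/20, 3/2, 117/40, -1377/160, …
ICs: h(0) = 0, h′(0) = 2, h′′(0) = 0.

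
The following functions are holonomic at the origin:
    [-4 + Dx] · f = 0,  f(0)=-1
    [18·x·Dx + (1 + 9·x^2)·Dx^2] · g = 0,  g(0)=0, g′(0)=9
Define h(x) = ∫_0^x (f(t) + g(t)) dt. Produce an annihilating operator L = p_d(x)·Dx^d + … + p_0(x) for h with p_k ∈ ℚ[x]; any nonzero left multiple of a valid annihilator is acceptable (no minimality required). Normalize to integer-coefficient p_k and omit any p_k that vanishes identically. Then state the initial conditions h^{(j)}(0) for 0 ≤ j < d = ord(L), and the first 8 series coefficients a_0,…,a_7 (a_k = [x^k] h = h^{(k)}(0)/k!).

L = (36 - 144·x - 972·x^2 - 1296·x^3)·Dx^2 + (-17 + 99·x^2 - 648·x^4)·Dx^3 + (2 + 9·x + 36·x^2 + 81·x^3 + 162·x^4)·Dx^4  (order 4).
h: a_k = 0, -1, 5/2, -8/3, -113/12, -32/15, 2059/90, -256/315, …
ICs: h(0) = 0, h′(0) = -1, h′′(0) = 5, h′′′(0) = -16.

f: a_k = -1, -4, -8, -32/3, -32/3, -128/15, -256/45, -1024/315, …
g: a_k = 0, 9, 0, -27, 0, 729/5, 0, -6561/7, …
L₀ := lclm(L_f,L_g); ord L₀ ≤ 1+2.
h=∫h₀ ⇒ L = L₀·Dx.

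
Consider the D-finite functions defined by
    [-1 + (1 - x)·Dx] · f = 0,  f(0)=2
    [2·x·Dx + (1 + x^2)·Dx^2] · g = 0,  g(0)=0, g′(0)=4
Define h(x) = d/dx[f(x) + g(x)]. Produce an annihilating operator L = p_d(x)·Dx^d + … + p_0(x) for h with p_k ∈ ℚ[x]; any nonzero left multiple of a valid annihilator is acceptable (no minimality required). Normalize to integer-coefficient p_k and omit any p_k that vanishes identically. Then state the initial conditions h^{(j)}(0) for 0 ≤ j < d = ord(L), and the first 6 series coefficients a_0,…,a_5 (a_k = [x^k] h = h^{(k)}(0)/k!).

f: a_k = 2, 2, 2, 2, 2, 2, …
g: a_k = 0, 4, 0, -4/3, 0, 4/5, …
h₀=f+g: left-lcm gives L₀, ord ≤ 3.
Differentiate: ansatz ord ≤ ord L₀ ⇒ L.
L = (-2 + 8·x + 6·x^2) + (4 - 2·x + 4·x^2 + 6·x^3)·Dx + (-1 + x^4)·Dx^2  (order 2).
h: a_k = 6, 4, 2, 8, 14, 12, …
ICs: h(0) = 6, h′(0) = 4.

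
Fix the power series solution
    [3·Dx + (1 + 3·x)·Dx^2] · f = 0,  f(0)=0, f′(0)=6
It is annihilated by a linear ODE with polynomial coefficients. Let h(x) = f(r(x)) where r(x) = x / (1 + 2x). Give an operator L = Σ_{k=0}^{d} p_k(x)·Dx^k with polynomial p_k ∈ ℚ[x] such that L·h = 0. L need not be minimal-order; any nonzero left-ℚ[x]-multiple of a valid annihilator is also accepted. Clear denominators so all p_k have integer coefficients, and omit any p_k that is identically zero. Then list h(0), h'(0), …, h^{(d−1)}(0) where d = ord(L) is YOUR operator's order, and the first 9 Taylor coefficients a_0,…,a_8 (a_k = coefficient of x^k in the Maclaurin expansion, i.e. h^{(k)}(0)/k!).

L = (7 + 20·x)·Dx + (1 + 7·x + 10·x^2)·Dx^2  (order 2).
h: a_k = 0, 6, -21, 78, -609/2, 6186/5, -5187, 155994/7, -390369/4, …
ICs: h(0) = 0, h′(0) = 6.

f: a_k = 0, 6, -9, 18, -81/2, 486/5, -243, 4374/7, -6561/4, …
L₀ from L_f via x↦r, Dx↦r'^{-1}Dx.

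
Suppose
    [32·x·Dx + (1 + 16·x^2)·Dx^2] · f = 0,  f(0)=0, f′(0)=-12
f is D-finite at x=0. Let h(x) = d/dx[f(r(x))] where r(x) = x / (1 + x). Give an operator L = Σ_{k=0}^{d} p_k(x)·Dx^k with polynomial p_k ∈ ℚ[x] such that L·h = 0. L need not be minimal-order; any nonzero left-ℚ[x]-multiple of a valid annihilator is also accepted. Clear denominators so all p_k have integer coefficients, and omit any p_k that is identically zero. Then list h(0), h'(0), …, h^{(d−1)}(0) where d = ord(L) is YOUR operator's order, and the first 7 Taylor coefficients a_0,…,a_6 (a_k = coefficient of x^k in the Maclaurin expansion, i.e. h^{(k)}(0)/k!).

f: a_k = 0, -12, 0, 64, 0, -3072/5, 0, …
f∘r: x↦r, Dx↦Dx/r' in L_f ⇒ L₀.
h=h₀': d/dx-closure on L₀ ⇒ L.
L = (2 + 34·x) + (1 + 2·x + 17·x^2)·Dx  (order 1).
h: a_k = -12, 24, 156, -720, -1212, 14664, -8724, …
ICs: h(0) = -12.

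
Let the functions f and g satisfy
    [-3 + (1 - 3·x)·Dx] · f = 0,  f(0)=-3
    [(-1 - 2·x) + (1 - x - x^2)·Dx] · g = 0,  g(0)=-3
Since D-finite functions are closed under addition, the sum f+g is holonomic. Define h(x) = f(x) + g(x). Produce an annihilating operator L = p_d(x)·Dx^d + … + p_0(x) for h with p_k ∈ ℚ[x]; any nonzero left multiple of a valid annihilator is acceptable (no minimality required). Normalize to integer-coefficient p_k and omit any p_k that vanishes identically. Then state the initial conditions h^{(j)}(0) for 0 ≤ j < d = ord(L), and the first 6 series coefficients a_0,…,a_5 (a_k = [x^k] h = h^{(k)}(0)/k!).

L = (-6 - 36·x + 18·x^2 - 18·x^3) + (14 - 18·x - 24·x^2 + 18·x^3 - 36·x^4)·Dx + (-2 + 10·x - 15·x^2 + 10·x^3 - 9·x^5)·Dx^2  (order 2).
h: a_k = -6, -12, -33, -90, -258, -753, …
ICs: h(0) = -6, h′(0) = -12.

f: a_k = -3, -9, -27, -81, -243, -729, …
g: a_k = -3, -3, -6, -9, -15, -24, …
Weyl lclm of L_f,L_g ⇒ L₀ (ord ≤ 2).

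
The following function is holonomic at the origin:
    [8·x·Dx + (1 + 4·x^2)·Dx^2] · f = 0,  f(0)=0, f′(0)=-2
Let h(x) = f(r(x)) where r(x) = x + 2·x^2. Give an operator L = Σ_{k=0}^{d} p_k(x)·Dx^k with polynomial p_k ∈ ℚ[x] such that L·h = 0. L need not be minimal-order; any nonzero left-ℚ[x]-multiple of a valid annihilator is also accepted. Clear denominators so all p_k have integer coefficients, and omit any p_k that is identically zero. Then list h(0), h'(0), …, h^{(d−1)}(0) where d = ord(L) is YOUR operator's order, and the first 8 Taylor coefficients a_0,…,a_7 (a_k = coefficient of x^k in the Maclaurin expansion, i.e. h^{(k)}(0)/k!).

L = (-4 + 8·x + 64·x^2 + 192·x^3 + 192·x^4)·Dx + (1 + 4·x + 4·x^2 + 32·x^3 + 80·x^4 + 64·x^5)·Dx^2  (order 2).
h: a_k = 0, -2, -4, 8/3, 16, 128/5, -128/3, -1664/7, …
ICs: h(0) = 0, h′(0) = -2.

f: a_k = 0, -2, 0, 8/3, 0, -32/5, 0, 128/7, …
Substitute x→r, Dx→(1/r')Dx; clear ⇒ L₀.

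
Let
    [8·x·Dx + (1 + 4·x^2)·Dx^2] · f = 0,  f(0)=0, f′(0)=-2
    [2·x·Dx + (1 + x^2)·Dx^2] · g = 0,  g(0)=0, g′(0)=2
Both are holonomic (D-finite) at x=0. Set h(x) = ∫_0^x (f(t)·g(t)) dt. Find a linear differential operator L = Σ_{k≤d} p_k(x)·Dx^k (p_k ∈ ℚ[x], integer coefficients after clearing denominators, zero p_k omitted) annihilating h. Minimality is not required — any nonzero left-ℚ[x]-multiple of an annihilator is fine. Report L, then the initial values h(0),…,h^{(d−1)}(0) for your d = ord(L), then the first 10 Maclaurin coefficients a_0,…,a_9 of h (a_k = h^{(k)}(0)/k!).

f: a_k = 0, -2, 0, 8/3, 0, -32/5, 0, 128/7, 0, -512/9, …
g: a_k = 0, 2, 0, -2/3, 0, 2/5, 0, -2/7, 0, 2/9, …
Product ⇒ symmetric product L₀, ord ≤ 4.
h=∫h₀ ⇒ L = L₀·Dx.
L = (-96·x - 800·x^3 - 1024·x^5 + 640·x^7 + 1536·x^9)·Dx^2 + (-20 - 412·x^2 - 1440·x^4 - 896·x^6 + 2240·x^8 + 2304·x^10)·Dx^3 + (-40·x - 280·x^3 - 480·x^5 + 272·x^7 + 1280·x^9 + 768·x^11)·Dx^4 + (-1 - 10·x^2 - 29·x^4 + 116·x^8 + 160·x^10 + 64·x^12)·Dx^5  (order 5).
h: a_k = 0, 0, 0, -4/3, 0, 4/3, 0, -692/315, 0, 892/189, …
ICs: h(0) = 0, h′(0) = 0, h′′(0) = 0, h′′′(0) = -8, h′′′′(0) = 0.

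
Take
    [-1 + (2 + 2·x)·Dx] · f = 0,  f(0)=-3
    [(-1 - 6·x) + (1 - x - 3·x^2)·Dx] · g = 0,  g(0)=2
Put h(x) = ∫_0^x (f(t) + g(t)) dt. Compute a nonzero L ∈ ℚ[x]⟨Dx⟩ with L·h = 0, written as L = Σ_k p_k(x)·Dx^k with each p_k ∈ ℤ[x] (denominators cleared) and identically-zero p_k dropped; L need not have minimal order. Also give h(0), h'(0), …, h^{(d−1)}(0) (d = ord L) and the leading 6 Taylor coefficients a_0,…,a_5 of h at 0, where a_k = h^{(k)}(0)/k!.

f: a_k = -3, -3/2, 3/8, -3/16, 15/128, -21/256, …
g: a_k = 2, 2, 8, 14, 38, 80, …
f+g: L₀ = lclm(L_f,L_g), ord ≤ 1+1.
h=∫h₀ ⇒ L = L₀·Dx.
L = (17 + 57·x + 135·x^2 + 90·x^3)·Dx + (-33 - 134·x - 387·x^2 - 510·x^3 - 225·x^4)·Dx^2 + (2 + 30·x + 22·x^2 - 126·x^3 - 210·x^4 - 90·x^5)·Dx^3  (order 3).
h: a_k = 0, -1, 1/4, 67/24, 221/64, 4879/640, …
ICs: h(0) = 0, h′(0) = -1, h′′(0) = 1/2.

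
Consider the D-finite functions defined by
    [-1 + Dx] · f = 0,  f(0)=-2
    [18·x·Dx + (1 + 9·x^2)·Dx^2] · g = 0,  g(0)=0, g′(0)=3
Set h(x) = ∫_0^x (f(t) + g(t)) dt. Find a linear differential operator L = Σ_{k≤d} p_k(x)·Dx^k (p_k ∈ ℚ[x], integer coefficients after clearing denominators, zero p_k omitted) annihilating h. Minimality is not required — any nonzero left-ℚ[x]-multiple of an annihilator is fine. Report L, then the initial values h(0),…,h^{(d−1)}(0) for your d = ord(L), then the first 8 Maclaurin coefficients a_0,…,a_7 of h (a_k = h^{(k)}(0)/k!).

f: a_k = -2, -2, -1, -1/3, -1/12, -1/60, -1/360, -1/2520, …
g: a_k = 0, 3, 0, -9, 0, 243/5, 0, -2187/7, …
Sum ⇒ L₀ = lclm(L_f,L_g) in ℚ(x)⟨Dx⟩.
∫: right-multiply L₀ by Dx.
L = (18 - 18·x - 486·x^2 - 162·x^3)·Dx^2 + (-19 + 468·x^2 - 81·x^4)·Dx^3 + (1 + 18·x + 18·x^2 + 162·x^3 + 81·x^4)·Dx^4  (order 4).
h: a_k = 0, -2, 1/2, -1/3, -7/3, -1/60, 583/72, -1/2520, …
ICs: h(0) = 0, h′(0) = -2, h′′(0) = 1, h′′′(0) = -2.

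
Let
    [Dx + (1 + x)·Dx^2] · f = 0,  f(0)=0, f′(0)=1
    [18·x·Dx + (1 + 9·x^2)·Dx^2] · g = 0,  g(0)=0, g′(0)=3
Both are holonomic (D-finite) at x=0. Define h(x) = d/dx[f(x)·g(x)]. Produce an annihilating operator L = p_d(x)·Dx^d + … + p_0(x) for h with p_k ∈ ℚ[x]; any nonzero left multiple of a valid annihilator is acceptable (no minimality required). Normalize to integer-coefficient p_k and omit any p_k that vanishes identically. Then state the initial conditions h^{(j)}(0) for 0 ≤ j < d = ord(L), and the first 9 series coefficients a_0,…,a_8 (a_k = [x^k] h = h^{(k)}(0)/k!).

f: a_k = 0, 1, -1/2, 1/3, -1/4, 1/5, -1/6, 1/7, -1/8, …
g: a_k = 0, 3, 0, -9, 0, 243/5, 0, -2187/7, 0, …
Sym-product of L_f,L_g gives L₀ (≤ ord 4).
Differentiate: ansatz ord ≤ ord L₀ ⇒ L.
L = (1368 + 2700·x + 37584·x^2 + 95580·x^3 + 87480·x^4 + 37908·x^5 + 26244·x^7) + (1298 + 9180·x + 54612·x^2 + 194724·x^3 + 324000·x^4 + 271188·x^5 + 102060·x^6 + 78732·x^7 + 91854·x^8)·Dx + (76 + 2848·x + 12096·x^2 + 43992·x^3 + 117288·x^4 + 173016·x^5 + 139968·x^6 + 75816·x^7 + 78732·x^8 + 52488·x^9)·Dx^2 + (37 + 146·x + 901·x^2 + 2808·x^3 + 7362·x^4 + 15228·x^5 + 21546·x^6 + 17496·x^7 + 12393·x^8 + 13122·x^9 + 6561·x^10)·Dx^3  (order 3).
h: a_k = 0, 6, -9/2, -32, 75/4, 1386/5, -3157/20, -11904/5, 365877/280, …
ICs: h(0) = 0, h′(0) = 6, h′′(0) = -9.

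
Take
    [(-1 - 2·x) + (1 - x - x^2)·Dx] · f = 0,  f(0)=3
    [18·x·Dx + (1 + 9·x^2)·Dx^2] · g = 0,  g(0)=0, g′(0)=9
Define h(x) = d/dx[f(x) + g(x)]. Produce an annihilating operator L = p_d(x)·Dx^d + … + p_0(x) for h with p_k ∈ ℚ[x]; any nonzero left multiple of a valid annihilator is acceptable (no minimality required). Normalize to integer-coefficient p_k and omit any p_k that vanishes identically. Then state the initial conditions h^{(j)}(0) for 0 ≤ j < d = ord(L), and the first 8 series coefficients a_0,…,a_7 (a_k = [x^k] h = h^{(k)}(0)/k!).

f: a_k = 3, 3, 6, 9, 15, 24, 39, 63, …
g: a_k = 0, 9, 0, -27, 0, 729/5, 0, -6561/7, …
Sum ⇒ L₀ = lclm(L_f,L_g) in ℚ(x)⟨Dx⟩.
Differentiate: ansatz ord ≤ ord L₀ ⇒ L.
L = (-36 + 144·x + 1440·x^2 + 2376·x^3 + 3186·x^4 + 486·x^6) + (18 + 24·x - 108·x^2 + 444·x^3 + 2313·x^4 + 2178·x^5 + 243·x^6 + 486·x^7)·Dx + (-2 - 10·x - 34·x^2 - 48·x^3 - 123·x^4 + 387·x^5 + 198·x^6 + 81·x^7 + 81·x^8)·Dx^2  (order 2).
h: a_k = 12, 12, -54, 60, 849, 234, -6120, 816, …
ICs: h(0) = 12, h′(0) = 12.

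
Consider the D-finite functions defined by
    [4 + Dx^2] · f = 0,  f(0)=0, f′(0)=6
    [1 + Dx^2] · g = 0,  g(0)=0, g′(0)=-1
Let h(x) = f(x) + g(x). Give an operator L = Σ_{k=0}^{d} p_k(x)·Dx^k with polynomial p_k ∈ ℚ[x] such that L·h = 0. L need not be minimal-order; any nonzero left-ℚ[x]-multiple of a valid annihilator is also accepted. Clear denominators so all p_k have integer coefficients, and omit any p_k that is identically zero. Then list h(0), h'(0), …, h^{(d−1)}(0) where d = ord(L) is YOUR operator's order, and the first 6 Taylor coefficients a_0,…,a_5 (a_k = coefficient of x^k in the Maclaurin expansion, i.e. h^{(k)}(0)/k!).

L = 4 + 5·Dx^2 + Dx^4  (order 4).
h: a_k = 0, 5, 0, -23/6, 0, 19/24, …
ICs: h(0) = 0, h′(0) = 5, h′′(0) = 0, h′′′(0) = -23.

f: a_k = 0, 6, 0, -4, 0, 4/5, …
g: a_k = 0, -1, 0, 1/6, 0, -1/120, …
f+g: L₀ = lclm(L_f,L_g), ord ≤ 2+2.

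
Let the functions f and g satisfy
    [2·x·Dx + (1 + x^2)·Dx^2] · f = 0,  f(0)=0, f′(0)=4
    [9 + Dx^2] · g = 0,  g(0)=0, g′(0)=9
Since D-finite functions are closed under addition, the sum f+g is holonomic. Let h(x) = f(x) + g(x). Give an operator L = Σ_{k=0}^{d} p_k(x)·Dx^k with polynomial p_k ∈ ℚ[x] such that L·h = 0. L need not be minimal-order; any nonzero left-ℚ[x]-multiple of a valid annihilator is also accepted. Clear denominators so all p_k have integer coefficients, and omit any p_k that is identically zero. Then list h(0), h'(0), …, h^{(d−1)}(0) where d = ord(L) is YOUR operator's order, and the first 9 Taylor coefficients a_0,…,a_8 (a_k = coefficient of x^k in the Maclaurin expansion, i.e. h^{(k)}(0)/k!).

f: a_k = 0, 4, 0, -4/3, 0, 4/5, 0, -4/7, 0, …
g: a_k = 0, 9, 0, -27/2, 0, 243/40, 0, -729/560, 0, …
h₀=f+g: left-lcm gives L₀, ord ≤ 4.
L = (-54·x + 540·x^3 + 162·x^5)·Dx + (63 + 279·x^2 + 297·x^4 + 81·x^6)·Dx^2 + (-6·x + 60·x^3 + 18·x^5)·Dx^3 + (7 + 31·x^2 + 33·x^4 + 9·x^6)·Dx^4  (order 4).
h: a_k = 0, 13, 0, -89/6, 0, 55/8, 0, -1049/560, 0, …
ICs: h(0) = 0, h′(0) = 13, h′′(0) = 0, h′′′(0) = -89.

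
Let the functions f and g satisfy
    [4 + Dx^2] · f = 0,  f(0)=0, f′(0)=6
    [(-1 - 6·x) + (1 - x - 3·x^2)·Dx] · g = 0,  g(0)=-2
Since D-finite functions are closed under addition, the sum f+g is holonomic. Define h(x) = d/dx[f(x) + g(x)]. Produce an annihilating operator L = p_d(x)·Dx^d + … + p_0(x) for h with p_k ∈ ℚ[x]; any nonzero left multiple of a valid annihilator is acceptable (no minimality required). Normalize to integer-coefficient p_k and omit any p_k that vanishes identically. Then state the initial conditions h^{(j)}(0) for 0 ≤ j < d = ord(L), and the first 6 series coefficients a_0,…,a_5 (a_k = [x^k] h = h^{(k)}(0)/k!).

f: a_k = 0, 6, 0, -4, 0, 4/5, …
g: a_k = -2, -2, -8, -14, -38, -80, …
Sum ⇒ L₀ = lclm(L_f,L_g) in ℚ(x)⟨Dx⟩.
h₀' ⇒ L via d/dx closure of L₀.
L = (976 + 5056·x + 17104·x^2 + 11760·x^3 + 18720·x^4 + 3888·x^5 + 3888·x^6) + (-92 - 516·x + 372·x^2 + 1232·x^3 + 2280·x^4 + 3240·x^5 + 1512·x^6 + 1296·x^7)·Dx + (244 + 1264·x + 4276·x^2 + 2940·x^3 + 4680·x^4 + 972·x^5 + 972·x^6)·Dx^2 + (-23 - 129·x + 93·x^2 + 308·x^3 + 570·x^4 + 810·x^5 + 378·x^6 + 324·x^7)·Dx^3  (order 3).
h: a_k = 4, -16, -54, -152, -396, -1164, …
ICs: h(0) = 4, h′(0) = -16, h′′(0) = -108.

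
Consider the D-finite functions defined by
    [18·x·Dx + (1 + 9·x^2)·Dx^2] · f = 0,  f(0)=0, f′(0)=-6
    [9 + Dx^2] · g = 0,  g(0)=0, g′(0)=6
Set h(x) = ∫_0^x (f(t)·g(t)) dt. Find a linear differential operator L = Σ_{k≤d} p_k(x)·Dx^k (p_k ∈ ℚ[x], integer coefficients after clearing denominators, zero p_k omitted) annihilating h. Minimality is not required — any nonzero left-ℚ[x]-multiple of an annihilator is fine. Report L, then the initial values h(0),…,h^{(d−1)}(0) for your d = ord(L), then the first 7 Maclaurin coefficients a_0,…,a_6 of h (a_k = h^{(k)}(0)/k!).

f: a_k = 0, -6, 0, 18, 0, -486/5, 0, …
g: a_k = 0, 6, 0, -9, 0, 81/20, 0, …
h₀=f·g: eliminate ⇒ L₀, order ≤ 2·2.
h=∫h₀ ⇒ L = L₀·Dx.
L = (810 + 18954·x^2 + 72171·x^4 + 236196·x^6 + 531441·x^8)·Dx + (972·x + 14580·x^3 + 78732·x^5 + 236196·x^7)·Dx^2 + (108 + 2592·x^2 + 13122·x^4 + 52488·x^6 + 118098·x^8)·Dx^3 + (108·x + 1620·x^3 + 8748·x^5 + 26244·x^7)·Dx^4 + (2 + 54·x^2 + 567·x^4 + 2916·x^6 + 6561·x^8)·Dx^5  (order 5).
h: a_k = 0, 0, 0, -12, 0, 162/5, 0, …
ICs: h(0) = 0, h′(0) = 0, h′′(0) = 0, h′′′(0) = -72, h′′′′(0) = 0.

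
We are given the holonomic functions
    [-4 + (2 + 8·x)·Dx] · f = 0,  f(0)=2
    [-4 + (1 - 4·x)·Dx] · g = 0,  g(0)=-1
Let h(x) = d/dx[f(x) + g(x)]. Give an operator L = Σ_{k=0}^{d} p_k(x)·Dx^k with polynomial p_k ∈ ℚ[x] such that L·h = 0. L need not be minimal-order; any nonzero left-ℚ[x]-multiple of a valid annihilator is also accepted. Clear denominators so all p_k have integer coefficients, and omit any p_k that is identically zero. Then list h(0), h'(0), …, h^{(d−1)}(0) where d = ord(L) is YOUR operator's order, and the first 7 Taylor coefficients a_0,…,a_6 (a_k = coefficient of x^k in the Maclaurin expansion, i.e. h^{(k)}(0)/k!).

L = (-144 - 192·x) + (-42 - 432·x - 672·x^2)·Dx + (5 + 12·x - 80·x^2 - 192·x^3)·Dx^2  (order 2).
h: a_k = 0, -40, -168, -1104, -4840, -25584, -110992, …
ICs: h(0) = 0, h′(0) = -40.

f: a_k = 2, 4, -4, 8, -20, 56, -168, …
g: a_k = -1, -4, -16, -64, -256, -1024, -4096, …
Weyl lclm of L_f,L_g ⇒ L₀ (ord ≤ 2).
Derive L from L₀ (diff closure).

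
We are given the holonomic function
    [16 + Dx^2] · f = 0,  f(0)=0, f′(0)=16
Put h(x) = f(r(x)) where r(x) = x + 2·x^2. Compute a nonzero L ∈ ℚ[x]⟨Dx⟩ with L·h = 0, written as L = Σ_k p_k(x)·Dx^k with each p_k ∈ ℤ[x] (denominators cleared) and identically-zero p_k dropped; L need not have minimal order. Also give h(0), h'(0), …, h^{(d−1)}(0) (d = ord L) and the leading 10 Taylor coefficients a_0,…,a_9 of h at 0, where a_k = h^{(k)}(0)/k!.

L = (16 + 192·x + 768·x^2 + 1024·x^3) - 4·Dx + (1 + 4·x)·Dx^2  (order 2).
h: a_k = 0, 16, 32, -128/3, -256, -7168/15, 0, 425984/315, 114688/45, 4653056/2835, …
ICs: h(0) = 0, h′(0) = 16.

f: a_k = 0, 16, 0, -128/3, 0, 512/15, 0, -4096/315, 0, 8192/2835, …
L₀ from L_f via x↦r, Dx↦r'^{-1}Dx.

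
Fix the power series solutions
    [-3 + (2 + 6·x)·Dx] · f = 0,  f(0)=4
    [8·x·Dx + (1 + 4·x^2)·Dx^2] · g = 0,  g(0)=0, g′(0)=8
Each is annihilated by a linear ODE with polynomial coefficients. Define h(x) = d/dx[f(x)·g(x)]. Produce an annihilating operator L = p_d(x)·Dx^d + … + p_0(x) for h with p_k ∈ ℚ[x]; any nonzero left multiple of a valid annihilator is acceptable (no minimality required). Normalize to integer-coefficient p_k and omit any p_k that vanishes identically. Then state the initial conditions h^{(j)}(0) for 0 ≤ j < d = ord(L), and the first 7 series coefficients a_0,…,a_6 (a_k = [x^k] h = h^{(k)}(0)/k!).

f: a_k = 4, 6, -9/2, 27/4, -405/32, 1701/64, -15309/256, …
g: a_k = 0, 8, 0, -32/3, 0, 128/5, 0, …
L₀ := L_f ⊗_s L_g (sym. prod.), ord ≤ 2.
h=h₀': d/dx-closure on L₀ ⇒ L.
L = (15 + 1440·x + 1656·x^2 - 3456·x^3 - 1296·x^4) + (172 + 1188·x + 3552·x^2 + 1152·x^3 - 12096·x^4 - 5184·x^5)·Dx + (36 + 152·x + 36·x^2 - 256·x^3 - 864·x^4 - 3456·x^5 - 1728·x^6)·Dx^2  (order 2).
h: a_k = 32, 96, -236, -40, 983/4, 35307/20, -841319/160, …
ICs: h(0) = 32, h′(0) = 96.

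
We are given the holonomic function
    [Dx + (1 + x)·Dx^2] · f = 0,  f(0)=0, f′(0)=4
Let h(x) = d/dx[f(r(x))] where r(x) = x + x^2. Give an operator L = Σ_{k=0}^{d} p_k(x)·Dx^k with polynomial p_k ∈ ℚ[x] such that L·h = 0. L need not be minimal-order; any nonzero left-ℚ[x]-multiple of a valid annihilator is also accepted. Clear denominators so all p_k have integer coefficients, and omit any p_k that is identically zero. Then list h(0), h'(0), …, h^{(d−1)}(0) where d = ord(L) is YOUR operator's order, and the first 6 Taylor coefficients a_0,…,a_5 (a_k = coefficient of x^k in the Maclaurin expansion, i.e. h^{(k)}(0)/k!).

L = (-1 + 2·x + 2·x^2) + (1 + 3·x + 3·x^2 + 2·x^3)·Dx  (order 1).
h: a_k = 4, 4, -8, 4, 4, -8, …
ICs: h(0) = 4.

f: a_k = 0, 4, -2, 4/3, -1, 4/5, …
f∘r: x↦r, Dx↦Dx/r' in L_f ⇒ L₀.
Differentiate: ansatz ord ≤ ord L₀ ⇒ L.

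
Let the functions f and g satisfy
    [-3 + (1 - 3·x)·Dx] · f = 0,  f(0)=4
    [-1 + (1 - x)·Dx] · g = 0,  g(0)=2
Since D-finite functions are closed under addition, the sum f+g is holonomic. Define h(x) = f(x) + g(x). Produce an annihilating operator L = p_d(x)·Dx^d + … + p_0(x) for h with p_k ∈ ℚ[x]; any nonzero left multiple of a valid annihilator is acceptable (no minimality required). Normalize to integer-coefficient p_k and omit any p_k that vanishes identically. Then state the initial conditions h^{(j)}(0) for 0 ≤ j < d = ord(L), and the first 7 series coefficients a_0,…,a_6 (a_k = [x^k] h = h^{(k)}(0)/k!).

L = -6 + (8 - 12·x)·Dx + (-1 + 4·x - 3·x^2)·Dx^2  (order 2).
h: a_k = 6, 14, 38, 110, 326, 974, 2918, …
ICs: h(0) = 6, h′(0) = 14.

f: a_k = 4, 12, 36, 108, 324, 972, 2916, …
g: a_k = 2, 2, 2, 2, 2, 2, 2, …
f+g: L₀ = lclm(L_f,L_g), ord ≤ 1+1.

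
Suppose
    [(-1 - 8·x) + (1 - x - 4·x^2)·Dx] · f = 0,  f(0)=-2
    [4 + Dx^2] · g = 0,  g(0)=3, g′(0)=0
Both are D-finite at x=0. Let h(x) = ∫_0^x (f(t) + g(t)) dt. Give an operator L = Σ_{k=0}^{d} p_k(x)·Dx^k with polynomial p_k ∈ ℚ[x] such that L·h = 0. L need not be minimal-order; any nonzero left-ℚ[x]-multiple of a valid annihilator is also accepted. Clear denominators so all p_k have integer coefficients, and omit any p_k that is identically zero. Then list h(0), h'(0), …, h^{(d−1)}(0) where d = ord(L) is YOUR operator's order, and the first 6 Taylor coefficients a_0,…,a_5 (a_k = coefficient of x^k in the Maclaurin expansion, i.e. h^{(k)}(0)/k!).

f: a_k = -2, -2, -10, -18, -58, -130, …
g: a_k = 3, 0, -6, 0, 2, 0, …
Sum ⇒ L₀ = lclm(L_f,L_g) in ℚ(x)⟨Dx⟩.
h=∫₀ˣh₀: take L = L₀·Dx.
L = (116 + 1008·x + 968·x^2 + 2688·x^3 + 640·x^4 + 1024·x^5)·Dx + (-28 - 4·x + 8·x^2 + 200·x^3 + 480·x^4 + 384·x^5 + 512·x^6)·Dx^2 + (29 + 252·x + 242·x^2 + 672·x^3 + 160·x^4 + 256·x^5)·Dx^3 + (-7 - x + 2·x^2 + 50·x^3 + 120·x^4 + 96·x^5 + 128·x^6)·Dx^4  (order 4).
h: a_k = 0, 1, -1, -16/3, -9/2, -56/5, …
ICs: h(0) = 0, h′(0) = 1, h′′(0) = -2, h′′′(0) = -32.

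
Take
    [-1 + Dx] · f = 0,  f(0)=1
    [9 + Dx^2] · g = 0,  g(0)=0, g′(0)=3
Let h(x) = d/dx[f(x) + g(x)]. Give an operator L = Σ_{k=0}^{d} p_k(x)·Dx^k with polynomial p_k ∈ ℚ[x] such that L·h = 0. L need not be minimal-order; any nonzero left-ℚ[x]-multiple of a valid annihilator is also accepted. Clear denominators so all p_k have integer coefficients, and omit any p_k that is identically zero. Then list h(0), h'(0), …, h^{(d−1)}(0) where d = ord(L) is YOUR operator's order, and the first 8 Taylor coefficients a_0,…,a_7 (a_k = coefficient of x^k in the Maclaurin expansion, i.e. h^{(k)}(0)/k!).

L = 9 - 9·Dx + Dx^2 - Dx^3  (order 3).
h: a_k = 4, 1, -13, 1/6, 61/6, 1/120, -1093/360, 1/5040, …
ICs: h(0) = 4, h′(0) = 1, h′′(0) = -26.

f: a_k = 1, 1, 1/2, 1/6, 1/24, 1/120, 1/720, 1/5040, …
g: a_k = 0, 3, 0, -9/2, 0, 81/40, 0, -243/560, …
h₀=f+g: left-lcm gives L₀, ord ≤ 3.
h₀' ⇒ L via d/dx closure of L₀.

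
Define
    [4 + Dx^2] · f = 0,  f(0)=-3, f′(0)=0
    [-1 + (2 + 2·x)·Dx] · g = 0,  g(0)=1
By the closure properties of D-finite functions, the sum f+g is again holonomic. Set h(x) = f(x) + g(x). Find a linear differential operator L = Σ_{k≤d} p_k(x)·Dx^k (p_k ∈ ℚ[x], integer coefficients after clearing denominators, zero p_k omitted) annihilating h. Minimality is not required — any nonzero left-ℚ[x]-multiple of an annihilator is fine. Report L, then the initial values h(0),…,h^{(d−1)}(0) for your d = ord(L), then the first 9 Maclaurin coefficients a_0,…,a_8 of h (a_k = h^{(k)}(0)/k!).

f: a_k = -3, 0, 6, 0, -2, 0, 4/15, 0, -2/105, …
g: a_k = 1, 1/2, -1/8, 1/16, -5/128, 7/256, -21/1024, 33/2048, -429/32768, …
h₀=f+g: left-lcm gives L₀, ord ≤ 3.
L = (-76 - 128·x - 64·x^2) + (120 + 376·x + 384·x^2 + 128·x^3)·Dx + (-19 - 32·x - 16·x^2)·Dx^2 + (30 + 94·x + 96·x^2 + 32·x^3)·Dx^3  (order 3).
h: a_k = -2, 1/2, 47/8, 1/16, -261/128, 7/256, 3781/15360, 33/2048, -110581/3440640, …
ICs: h(0) = -2, h′(0) = 1/2, h′′(0) = 47/4.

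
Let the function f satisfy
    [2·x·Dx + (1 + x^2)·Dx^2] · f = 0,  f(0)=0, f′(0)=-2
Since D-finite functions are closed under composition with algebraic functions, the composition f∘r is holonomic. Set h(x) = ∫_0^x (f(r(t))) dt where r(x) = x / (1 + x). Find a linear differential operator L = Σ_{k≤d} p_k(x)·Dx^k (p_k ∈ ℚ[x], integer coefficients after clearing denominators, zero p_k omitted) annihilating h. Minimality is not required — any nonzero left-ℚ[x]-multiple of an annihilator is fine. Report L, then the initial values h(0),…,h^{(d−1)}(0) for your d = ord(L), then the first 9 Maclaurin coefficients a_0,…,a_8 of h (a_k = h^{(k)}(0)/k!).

L = (2 + 4·x)·Dx^2 + (1 + 2·x + 2·x^2)·Dx^3  (order 3).
h: a_k = 0, 0, -1, 2/3, -1/3, 0, 4/15, -8/21, 2/7, …
ICs: h(0) = 0, h′(0) = 0, h′′(0) = -2.

f: a_k = 0, -2, 0, 2/3, 0, -2/5, 0, 2/7, 0, …
Change of var in L_f (x↦r) gives L₀.
h=∫h₀ ⇒ L = L₀·Dx.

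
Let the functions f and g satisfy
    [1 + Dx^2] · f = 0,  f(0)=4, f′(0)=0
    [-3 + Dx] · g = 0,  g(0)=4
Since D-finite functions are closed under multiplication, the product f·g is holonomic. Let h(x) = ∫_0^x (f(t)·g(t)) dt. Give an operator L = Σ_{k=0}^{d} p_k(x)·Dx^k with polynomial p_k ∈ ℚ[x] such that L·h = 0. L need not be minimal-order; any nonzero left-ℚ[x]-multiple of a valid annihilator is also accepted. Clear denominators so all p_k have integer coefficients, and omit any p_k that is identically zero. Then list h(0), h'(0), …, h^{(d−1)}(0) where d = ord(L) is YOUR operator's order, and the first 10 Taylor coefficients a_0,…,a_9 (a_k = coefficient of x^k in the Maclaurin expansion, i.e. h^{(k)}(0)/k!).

f: a_k = 4, 0, -2, 0, 1/6, 0, -1/180, 0, 1/10080, 0, …
g: a_k = 4, 12, 18, 18, 27/2, 81/10, 81/20, 243/140, 729/1120, 243/1120, …
h₀=f·g: eliminate ⇒ L₀, order ≤ 2·1.
h=∫h₀ ⇒ L = L₀·Dx.
L = 10·Dx - 6·Dx^2 + Dx^3  (order 3).
h: a_k = 0, 16, 24, 64/3, 12, 56/15, -4/15, -352/315, -83/105, -1054/2835, …
ICs: h(0) = 0, h′(0) = 16, h′′(0) = 48.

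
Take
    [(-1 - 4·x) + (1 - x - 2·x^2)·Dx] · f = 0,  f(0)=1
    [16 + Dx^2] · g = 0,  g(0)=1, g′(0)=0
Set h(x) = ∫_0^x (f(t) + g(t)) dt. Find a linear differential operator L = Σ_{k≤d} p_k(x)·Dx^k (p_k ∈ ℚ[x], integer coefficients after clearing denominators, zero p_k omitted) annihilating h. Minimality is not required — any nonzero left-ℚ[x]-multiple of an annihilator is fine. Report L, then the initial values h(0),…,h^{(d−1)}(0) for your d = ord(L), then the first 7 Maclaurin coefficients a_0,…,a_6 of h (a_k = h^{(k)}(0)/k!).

L = (368 + 1408·x - 256·x^2 + 512·x^3 + 2560·x^4 + 2048·x^5)·Dx + (-176 + 336·x + 384·x^2 - 1024·x^3 - 384·x^4 + 1536·x^5 + 1024·x^6)·Dx^2 + (23 + 88·x - 16·x^2 + 32·x^3 + 160·x^4 + 128·x^5)·Dx^3 + (-11 + 21·x + 24·x^2 - 64·x^3 - 24·x^4 + 96·x^5 + 64·x^6)·Dx^4  (order 4).
h: a_k = 0, 2, 1/2, -5/3, 5/4, 13/3, 7/2, …
ICs: h(0) = 0, h′(0) = 2, h′′(0) = 1, h′′′(0) = -10.

f: a_k = 1, 1, 3, 5, 11, 21, 43, …
g: a_k = 1, 0, -8, 0, 32/3, 0, -256/45, …
Weyl lclm of L_f,L_g ⇒ L₀ (ord ≤ 3).
h=∫₀ˣh₀: take L = L₀·Dx.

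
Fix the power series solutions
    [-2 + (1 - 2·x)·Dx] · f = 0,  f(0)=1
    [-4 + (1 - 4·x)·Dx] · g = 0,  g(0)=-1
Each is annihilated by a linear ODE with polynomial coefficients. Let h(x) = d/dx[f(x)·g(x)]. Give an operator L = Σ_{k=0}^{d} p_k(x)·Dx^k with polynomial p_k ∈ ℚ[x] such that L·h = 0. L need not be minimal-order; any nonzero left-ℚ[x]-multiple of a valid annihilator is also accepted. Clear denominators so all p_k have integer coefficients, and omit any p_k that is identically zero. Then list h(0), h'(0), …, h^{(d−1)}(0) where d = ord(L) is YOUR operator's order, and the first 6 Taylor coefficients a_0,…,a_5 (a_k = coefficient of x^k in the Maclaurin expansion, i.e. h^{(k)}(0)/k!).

L = (28 - 144·x + 192·x^2) + (-3 + 26·x - 72·x^2 + 64·x^3)·Dx  (order 1).
h: a_k = -6, -56, -360, -1984, -10080, -48768, …
ICs: h(0) = -6.

f: a_k = 1, 2, 4, 8, 16, 32, …
g: a_k = -1, -4, -16, -64, -256, -1024, …
h₀=f·g: eliminate ⇒ L₀, order ≤ 1·1.
h₀' ⇒ L via d/dx closure of L₀.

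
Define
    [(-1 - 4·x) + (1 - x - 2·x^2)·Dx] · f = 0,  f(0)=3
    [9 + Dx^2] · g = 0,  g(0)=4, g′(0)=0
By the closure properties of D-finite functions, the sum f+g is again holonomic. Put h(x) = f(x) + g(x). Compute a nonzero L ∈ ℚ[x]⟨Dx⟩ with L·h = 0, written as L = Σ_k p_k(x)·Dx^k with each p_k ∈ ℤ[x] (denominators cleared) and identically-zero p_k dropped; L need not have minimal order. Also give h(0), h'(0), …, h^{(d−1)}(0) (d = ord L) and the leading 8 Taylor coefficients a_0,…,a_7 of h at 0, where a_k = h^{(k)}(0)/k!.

L = (117 + 486·x + 135·x^2 + 360·x^3 + 540·x^4 + 432·x^5) + (-45 + 63·x + 81·x^2 - 153·x^3 - 18·x^4 + 324·x^5 + 216·x^6)·Dx + (13 + 54·x + 15·x^2 + 40·x^3 + 60·x^4 + 48·x^5)·Dx^2 + (-5 + 7·x + 9·x^2 - 17·x^3 - 2·x^4 + 36·x^5 + 24·x^6)·Dx^3  (order 3).
h: a_k = 7, 3, -9, 15, 93/2, 63, 2499/20, 255, …
ICs: h(0) = 7, h′(0) = 3, h′′(0) = -18.

f: a_k = 3, 3, 9, 15, 33, 63, 129, 255, …
g: a_k = 4, 0, -18, 0, 27/2, 0, -81/20, 0, …
h₀=f+g: left-lcm gives L₀, ord ≤ 3.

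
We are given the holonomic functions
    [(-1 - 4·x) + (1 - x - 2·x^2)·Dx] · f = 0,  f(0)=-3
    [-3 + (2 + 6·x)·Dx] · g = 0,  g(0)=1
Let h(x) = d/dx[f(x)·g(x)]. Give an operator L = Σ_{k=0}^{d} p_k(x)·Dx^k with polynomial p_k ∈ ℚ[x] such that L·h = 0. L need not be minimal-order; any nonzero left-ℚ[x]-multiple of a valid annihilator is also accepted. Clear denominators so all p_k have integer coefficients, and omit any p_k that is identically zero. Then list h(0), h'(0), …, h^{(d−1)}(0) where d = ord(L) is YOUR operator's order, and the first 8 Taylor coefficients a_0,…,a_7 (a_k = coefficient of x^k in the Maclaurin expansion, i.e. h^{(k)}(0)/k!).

f: a_k = -3, -3, -9, -15, -33, -63, -129, -255, …
g: a_k = 1, 3/2, -9/8, 27/16, -405/128, 1701/256, -15309/1024, 72171/2048, …
Sym-product of L_f,L_g gives L₀ (≤ ord 1).
Derive L from L₀ (diff closure).
L = (27 + 282·x + 663·x^2 + 660·x^3 + 540·x^4) + (-10 - 42·x - 30·x^2 + 98·x^3 + 312·x^4 + 216·x^5)·Dx  (order 1).
h: a_k = -15/2, -81/4, -1449/16, -5241/32, -155205/256, -486279/512, -7261485/2048, -18527625/4096, …
ICs: h(0) = -15/2.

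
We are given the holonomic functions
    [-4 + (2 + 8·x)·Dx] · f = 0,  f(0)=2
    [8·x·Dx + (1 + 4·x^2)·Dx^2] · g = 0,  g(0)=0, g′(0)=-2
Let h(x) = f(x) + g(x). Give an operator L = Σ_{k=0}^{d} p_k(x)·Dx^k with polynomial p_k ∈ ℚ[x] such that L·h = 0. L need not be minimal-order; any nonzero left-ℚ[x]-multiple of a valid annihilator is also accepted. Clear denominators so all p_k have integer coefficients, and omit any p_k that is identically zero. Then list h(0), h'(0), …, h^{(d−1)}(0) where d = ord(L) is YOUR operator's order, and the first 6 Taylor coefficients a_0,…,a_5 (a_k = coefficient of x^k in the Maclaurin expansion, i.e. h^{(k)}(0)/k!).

L = (-8 - 80·x + 96·x^2 + 192·x^3)·Dx + (-10 - 32·x - 64·x^2 + 384·x^3 + 672·x^4)·Dx^2 + (-1 + 24·x^2 + 48·x^3 + 112·x^4 + 192·x^5)·Dx^3  (order 3).
h: a_k = 2, 2, -4, 32/3, -20, 248/5, …
ICs: h(0) = 2, h′(0) = 2, h′′(0) = -8.

f: a_k = 2, 4, -4, 8, -20, 56, …
g: a_k = 0, -2, 0, 8/3, 0, -32/5, …
f+g: L₀ = lclm(L_f,L_g), ord ≤ 1+2.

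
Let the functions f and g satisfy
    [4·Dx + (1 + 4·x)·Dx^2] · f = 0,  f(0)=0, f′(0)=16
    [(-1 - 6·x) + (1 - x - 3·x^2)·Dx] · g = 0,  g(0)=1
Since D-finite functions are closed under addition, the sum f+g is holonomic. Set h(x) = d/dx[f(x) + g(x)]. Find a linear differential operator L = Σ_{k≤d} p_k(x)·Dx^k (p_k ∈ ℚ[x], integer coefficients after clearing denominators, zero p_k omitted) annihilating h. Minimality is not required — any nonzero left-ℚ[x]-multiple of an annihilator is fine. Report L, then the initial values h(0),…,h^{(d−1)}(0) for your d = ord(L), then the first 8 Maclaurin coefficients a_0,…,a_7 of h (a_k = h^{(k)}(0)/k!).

L = (-212 - 1072·x - 3144·x^2 - 2160·x^3 - 2592·x^4) + (-5 - 248·x - 1922·x^2 - 4308·x^3 - 4464·x^4 - 4320·x^5)·Dx + (6 + 53·x + 108·x^2 - 110·x^3 - 519·x^4 - 1044·x^5 - 864·x^6)·Dx^2  (order 2).
h: a_k = 17, -56, 277, -948, 4296, -15802, 67055, -258080, …
ICs: h(0) = 17, h′(0) = -56.

f: a_k = 0, 16, -32, 256/3, -256, 4096/5, -8192/3, 65536/7, …
g: a_k = 1, 1, 4, 7, 19, 40, 97, 217, …
L₀ := lclm(L_f,L_g); ord L₀ ≤ 2+1.
Derive L from L₀ (diff closure).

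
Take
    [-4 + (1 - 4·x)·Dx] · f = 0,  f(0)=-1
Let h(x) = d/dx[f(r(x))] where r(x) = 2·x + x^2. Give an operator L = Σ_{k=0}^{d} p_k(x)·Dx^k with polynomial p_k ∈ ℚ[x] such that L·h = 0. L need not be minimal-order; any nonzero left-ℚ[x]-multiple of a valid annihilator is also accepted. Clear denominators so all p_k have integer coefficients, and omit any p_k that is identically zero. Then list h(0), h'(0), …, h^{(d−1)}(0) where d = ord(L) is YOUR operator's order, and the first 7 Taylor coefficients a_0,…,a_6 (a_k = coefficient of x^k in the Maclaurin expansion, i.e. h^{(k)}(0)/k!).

L = (17 + 24·x + 12·x^2) + (-1 + 7·x + 12·x^2 + 4·x^3)·Dx  (order 1).
h: a_k = -8, -136, -1728, -19520, -206720, -2101632, -20772864, …
ICs: h(0) = -8.

f: a_k = -1, -4, -16, -64, -256, -1024, -4096, …
Substitute x→r, Dx→(1/r')Dx; clear ⇒ L₀.
h₀' ⇒ L via d/dx closure of L₀.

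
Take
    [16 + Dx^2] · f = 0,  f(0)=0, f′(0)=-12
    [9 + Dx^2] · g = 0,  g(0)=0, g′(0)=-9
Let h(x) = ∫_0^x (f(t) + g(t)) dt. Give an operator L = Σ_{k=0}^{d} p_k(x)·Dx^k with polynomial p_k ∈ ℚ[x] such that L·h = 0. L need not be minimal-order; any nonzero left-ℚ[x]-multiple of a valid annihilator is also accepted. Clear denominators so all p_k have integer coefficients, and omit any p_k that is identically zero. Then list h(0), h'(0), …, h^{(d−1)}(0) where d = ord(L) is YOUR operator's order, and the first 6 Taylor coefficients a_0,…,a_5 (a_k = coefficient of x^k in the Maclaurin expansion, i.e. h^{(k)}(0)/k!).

L = 144·Dx + 25·Dx^3 + Dx^5  (order 5).
h: a_k = 0, 0, -21/2, 0, 91/8, 0, …
ICs: h(0) = 0, h′(0) = 0, h′′(0) = -21, h′′′(0) = 0, h′′′′(0) = 273.

f: a_k = 0, -12, 0, 32, 0, -128/5, …
g: a_k = 0, -9, 0, 27/2, 0, -243/40, …
h₀=f+g: left-lcm gives L₀, ord ≤ 4.
∫: right-multiply L₀ by Dx.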